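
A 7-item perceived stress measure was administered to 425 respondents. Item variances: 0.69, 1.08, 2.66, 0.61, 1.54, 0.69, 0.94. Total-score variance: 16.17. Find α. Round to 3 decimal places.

Σσᵢ² = 0.69 + 1.08 + 2.66 + 0.61 + 1.54 + 0.69 + 0.94 = 8.21
α = (k/(k−1))·(1 − Σσᵢ²/σ²_total) = (7/6)·(1 − 8.21/16.17) = 0.574

α = 0.574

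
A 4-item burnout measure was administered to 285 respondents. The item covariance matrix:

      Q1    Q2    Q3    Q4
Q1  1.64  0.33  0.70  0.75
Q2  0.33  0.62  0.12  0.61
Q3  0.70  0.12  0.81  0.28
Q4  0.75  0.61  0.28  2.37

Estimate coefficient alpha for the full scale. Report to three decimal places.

Σσ²ᵢ = 1.64 + 0.62 + 0.81 + 2.37 = 5.44
Sum of the distinct covariances = 2.79
total variance = 5.44 + 2 × 2.79 = 11.02
α = (k/(k−1))·(1 − Σσ²ᵢ/total variance) = (4/3)·(1 − 5.44/11.02) = 0.675

coefficient alpha = 0.675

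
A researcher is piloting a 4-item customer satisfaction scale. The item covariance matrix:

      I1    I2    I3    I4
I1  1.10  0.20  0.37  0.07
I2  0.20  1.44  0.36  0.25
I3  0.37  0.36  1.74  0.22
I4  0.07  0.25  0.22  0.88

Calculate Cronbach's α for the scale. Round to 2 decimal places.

sum of item variances = 1.10 + 1.44 + 1.74 + 0.88 = 5.16
Σ_{i<j} σ_ij = 1.47
σ²_total = 5.16 + 2 × 1.47 = 8.10
α = (k/(k−1))·(1 − sum of item variances/σ²_total) = (4/3)·(1 − 5.16/8.10) = 0.48

Cronbach's α = 0.48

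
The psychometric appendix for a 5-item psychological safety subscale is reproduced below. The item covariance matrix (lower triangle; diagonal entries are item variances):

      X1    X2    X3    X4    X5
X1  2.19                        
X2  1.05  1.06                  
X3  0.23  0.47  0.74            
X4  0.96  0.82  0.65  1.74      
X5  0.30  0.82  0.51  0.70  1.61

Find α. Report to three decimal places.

Σσᵢ² = 2.19 + 1.06 + 0.74 + 1.74 + 1.61 = 7.34
Sum of the distinct covariances = 6.51
Var(T) = 7.34 + 2 × 6.51 = 20.36
α = (k/(k−1))·(1 − Σσᵢ²/Var(T)) = (5/4)·(1 − 7.34/20.36) = 0.799

α = 0.799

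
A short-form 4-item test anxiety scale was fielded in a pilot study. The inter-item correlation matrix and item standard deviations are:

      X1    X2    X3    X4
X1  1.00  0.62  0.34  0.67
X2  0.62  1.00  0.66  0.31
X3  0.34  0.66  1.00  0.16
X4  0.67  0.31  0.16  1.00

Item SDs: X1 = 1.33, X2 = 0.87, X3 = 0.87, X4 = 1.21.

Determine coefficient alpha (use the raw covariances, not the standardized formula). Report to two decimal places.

coefficient alpha = 0.76

Σσ²ᵢ = 1.33² + 0.87² + 0.87² + 1.21² = 4.7468
Covariances σ_ij = r_ij · s_i · s_j:
  σ(X1,X2) = 0.62 × 1.33 × 0.87 = 0.7174
  σ(X1,X3) = 0.34 × 1.33 × 0.87 = 0.3934
  σ(X1,X4) = 0.67 × 1.33 × 1.21 = 1.0782
  σ(X2,X3) = 0.66 × 0.87 × 0.87 = 0.4996
  σ(X2,X4) = 0.31 × 0.87 × 1.21 = 0.3263
  σ(X3,X4) = 0.16 × 0.87 × 1.21 = 0.1684
σ²_T = Σσ²ᵢ + 2·Σσ_ij = 4.7468 + 2 × 3.1833 = 11.1134
α = (4/3)·(1 − 4.7468/11.1134) = 0.76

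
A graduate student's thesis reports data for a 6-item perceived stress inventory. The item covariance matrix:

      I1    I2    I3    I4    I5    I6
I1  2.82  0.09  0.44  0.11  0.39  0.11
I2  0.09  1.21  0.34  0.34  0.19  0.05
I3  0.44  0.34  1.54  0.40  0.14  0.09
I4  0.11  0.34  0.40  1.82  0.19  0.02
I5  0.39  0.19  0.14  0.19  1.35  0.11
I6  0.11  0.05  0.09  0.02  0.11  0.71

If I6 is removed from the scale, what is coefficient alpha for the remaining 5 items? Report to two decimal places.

α = 0.47

Remaining items: I1, I2, I3, I4, I5 (k = 5).
sum of item variances = 2.82 + 1.21 + 1.54 + 1.82 + 1.35 = 8.74
σ²_T = 8.74 + 2 × 2.63 = 14.00
α (item deleted) = (5/4)·(1 − 8.74/14.00) = 0.47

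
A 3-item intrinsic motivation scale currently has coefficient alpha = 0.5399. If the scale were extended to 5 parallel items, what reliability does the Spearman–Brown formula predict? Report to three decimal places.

Length factor m = 5/3 = 1.6667
α' = m·α / (1 + (m−1)·α)
   = 5/3 × 0.5399 / (1 + (5/3 − 1) × 0.5399)
   = 0.8998 / 1.3599 = 0.662

predicted reliability = 0.662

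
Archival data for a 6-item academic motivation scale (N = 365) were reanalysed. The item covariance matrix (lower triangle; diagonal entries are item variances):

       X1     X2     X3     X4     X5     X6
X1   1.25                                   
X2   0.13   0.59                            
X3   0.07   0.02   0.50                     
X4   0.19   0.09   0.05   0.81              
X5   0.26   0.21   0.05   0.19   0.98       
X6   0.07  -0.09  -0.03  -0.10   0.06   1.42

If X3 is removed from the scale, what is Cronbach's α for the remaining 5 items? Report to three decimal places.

Remaining items: X1, X2, X4, X5, X6 (k = 5).
sum of item variances = 1.25 + 0.59 + 0.81 + 0.98 + 1.42 = 5.05
σ²_total = 5.05 + 2 × 1.01 = 7.07
α (item deleted) = (5/4)·(1 − 5.05/7.07) = 0.357

α = 0.357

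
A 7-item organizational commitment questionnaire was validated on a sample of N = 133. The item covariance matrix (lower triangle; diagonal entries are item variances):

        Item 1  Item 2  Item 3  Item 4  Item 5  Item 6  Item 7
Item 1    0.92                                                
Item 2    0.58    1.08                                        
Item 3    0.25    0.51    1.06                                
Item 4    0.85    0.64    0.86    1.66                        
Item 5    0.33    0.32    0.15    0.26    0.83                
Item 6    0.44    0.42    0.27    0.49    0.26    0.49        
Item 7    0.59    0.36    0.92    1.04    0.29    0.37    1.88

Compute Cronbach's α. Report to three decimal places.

α = 0.840

Σσᵢ² = 0.92 + 1.08 + 1.06 + 1.66 + 0.83 + 0.49 + 1.88 = 7.92
Sum of the distinct covariances = 10.20
σ²_T = 7.92 + 2 × 10.20 = 28.32
α = (k/(k−1))·(1 − Σσᵢ²/σ²_T) = (7/6)·(1 − 7.92/28.32) = 0.840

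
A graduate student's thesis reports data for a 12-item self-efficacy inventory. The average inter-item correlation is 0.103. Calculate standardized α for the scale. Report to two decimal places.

α = 0.58

Standardized α = k·r̄ / (1 + (k−1)·r̄) = 12 × 0.103 / (1 + 11 × 0.103)
  = 1.2360 / 2.1330 = 0.58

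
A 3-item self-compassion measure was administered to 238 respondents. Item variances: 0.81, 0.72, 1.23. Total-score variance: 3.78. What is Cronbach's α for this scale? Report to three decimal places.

Cronbach's α = 0.405

Σσᵢ² = 0.81 + 0.72 + 1.23 = 2.76
α = (k/(k−1))·(1 − Σσᵢ²/σ²_T) = (3/2)·(1 − 2.76/3.78) = 0.405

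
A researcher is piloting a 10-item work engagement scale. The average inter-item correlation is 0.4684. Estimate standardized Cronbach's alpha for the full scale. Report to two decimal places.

α = 0.90

Standardized α = k·r̄ / (1 + (k−1)·r̄) = 10 × 0.4684 / (1 + 9 × 0.4684)
  = 4.6840 / 5.2156 = 0.90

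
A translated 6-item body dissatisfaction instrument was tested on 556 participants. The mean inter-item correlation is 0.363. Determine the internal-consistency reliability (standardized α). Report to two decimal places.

Standardized α = k·r̄ / (1 + (k−1)·r̄) = 6 × 0.363 / (1 + 5 × 0.363)
  = 2.1780 / 2.8150 = 0.77

α = 0.77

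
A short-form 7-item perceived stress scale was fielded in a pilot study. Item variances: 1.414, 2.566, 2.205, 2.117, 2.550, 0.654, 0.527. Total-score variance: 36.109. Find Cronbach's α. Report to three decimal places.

Σσᵢ² = 1.414 + 2.566 + 2.205 + 2.117 + 2.550 + 0.654 + 0.527 = 12.033
α = (k/(k−1))·(1 − Σσᵢ²/Var(T)) = (7/6)·(1 − 12.033/36.109) = 0.778

α = 0.778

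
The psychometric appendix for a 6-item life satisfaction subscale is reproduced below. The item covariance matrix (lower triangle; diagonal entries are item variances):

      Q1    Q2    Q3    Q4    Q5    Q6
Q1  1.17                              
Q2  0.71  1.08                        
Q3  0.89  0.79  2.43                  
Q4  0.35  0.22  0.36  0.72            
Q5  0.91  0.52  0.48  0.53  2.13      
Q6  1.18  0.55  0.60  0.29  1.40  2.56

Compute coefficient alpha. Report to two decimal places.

α = 0.79

sum of item variances = 1.17 + 1.08 + 2.43 + 0.72 + 2.13 + 2.56 = 10.09
Sum of off-diagonal covariances = 9.78
Var(T) = 10.09 + 2 × 9.78 = 29.65
α = (k/(k−1))·(1 − sum of item variances/Var(T)) = (6/5)·(1 − 10.09/29.65) = 0.79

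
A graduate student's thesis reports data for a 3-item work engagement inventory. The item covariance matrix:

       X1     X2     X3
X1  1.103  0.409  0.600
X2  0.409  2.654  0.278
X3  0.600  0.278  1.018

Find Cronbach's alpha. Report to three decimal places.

Cronbach's alpha = 0.525

sum of item variances = 1.103 + 2.654 + 1.018 = 4.775
Σ_{i<j} σ_ij = 1.287
total variance = 4.775 + 2 × 1.287 = 7.349
α = (k/(k−1))·(1 − sum of item variances/total variance) = (3/2)·(1 − 4.775/7.349) = 0.525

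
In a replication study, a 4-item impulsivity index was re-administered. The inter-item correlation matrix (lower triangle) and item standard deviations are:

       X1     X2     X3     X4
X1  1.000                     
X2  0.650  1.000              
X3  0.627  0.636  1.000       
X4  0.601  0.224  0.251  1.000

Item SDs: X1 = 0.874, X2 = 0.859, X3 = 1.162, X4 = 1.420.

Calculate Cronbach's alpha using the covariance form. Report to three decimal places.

α = 0.757

Σσ²ᵢ = 0.874² + 0.859² + 1.162² + 1.420² = 4.8684
Covariances σ_ij = r_ij · s_i · s_j:
  σ(X1,X2) = 0.650 × 0.874 × 0.859 = 0.4880
  σ(X1,X3) = 0.627 × 0.874 × 1.162 = 0.6368
  σ(X1,X4) = 0.601 × 0.874 × 1.420 = 0.7459
  σ(X2,X3) = 0.636 × 0.859 × 1.162 = 0.6348
  σ(X2,X4) = 0.224 × 0.859 × 1.420 = 0.2732
  σ(X3,X4) = 0.251 × 1.162 × 1.420 = 0.4142
σ²_T = Σσ²ᵢ + 2·Σσ_ij = 4.8684 + 2 × 3.1929 = 11.2542
α = (4/3)·(1 − 4.8684/11.2542) = 0.757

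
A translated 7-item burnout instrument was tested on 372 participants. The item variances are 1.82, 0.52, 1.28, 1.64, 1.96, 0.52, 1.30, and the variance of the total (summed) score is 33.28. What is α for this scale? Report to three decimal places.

α = 0.850

ΣVar(i) = 1.82 + 0.52 + 1.28 + 1.64 + 1.96 + 0.52 + 1.30 = 9.04
α = (k/(k−1))·(1 − ΣVar(i)/σ²_T) = (7/6)·(1 − 9.04/33.28) = 0.850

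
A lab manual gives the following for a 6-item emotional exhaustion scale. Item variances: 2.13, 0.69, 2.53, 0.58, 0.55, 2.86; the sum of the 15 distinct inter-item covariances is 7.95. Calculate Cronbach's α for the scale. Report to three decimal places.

α = 0.756

Σσᵢ² = 2.13 + 0.69 + 2.53 + 0.58 + 0.55 + 2.86 = 9.34
Sum of distinct covariances = 7.95
total variance = Σσᵢ² + 2·Σcov = 9.34 + 2 × 7.95 = 25.24
α = (6/5)·(1 − 9.34/25.24) = 0.756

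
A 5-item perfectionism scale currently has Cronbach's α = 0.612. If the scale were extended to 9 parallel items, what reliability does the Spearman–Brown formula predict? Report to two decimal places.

predicted reliability = 0.74

Length factor m = 9/5 = 1.8000
α' = m·α / (1 + (m−1)·α)
   = 9/5 × 0.612 / (1 + (9/5 − 1) × 0.612)
   = 1.1016 / 1.4896 = 0.74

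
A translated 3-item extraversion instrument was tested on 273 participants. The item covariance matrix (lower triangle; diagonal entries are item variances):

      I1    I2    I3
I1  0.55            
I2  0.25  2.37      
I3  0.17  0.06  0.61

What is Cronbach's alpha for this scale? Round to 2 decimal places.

Σσ²ᵢ = 0.55 + 2.37 + 0.61 = 3.53
Sum of the distinct covariances = 0.48
σ²_T = 3.53 + 2 × 0.48 = 4.49
α = (k/(k−1))·(1 − Σσ²ᵢ/σ²_T) = (3/2)·(1 − 3.53/4.49) = 0.32

α = 0.32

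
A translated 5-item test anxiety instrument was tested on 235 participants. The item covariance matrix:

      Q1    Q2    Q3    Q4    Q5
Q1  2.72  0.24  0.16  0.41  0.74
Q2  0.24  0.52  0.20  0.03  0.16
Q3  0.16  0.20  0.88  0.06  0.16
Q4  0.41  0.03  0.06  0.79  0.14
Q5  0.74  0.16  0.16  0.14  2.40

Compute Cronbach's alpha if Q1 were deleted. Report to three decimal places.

α = 0.328

Remaining items: Q2, Q3, Q4, Q5 (k = 4).
Σσ²ᵢ = 0.52 + 0.88 + 0.79 + 2.40 = 4.59
σ²_T = 4.59 + 2 × 0.75 = 6.09
α (item deleted) = (4/3)·(1 − 4.59/6.09) = 0.328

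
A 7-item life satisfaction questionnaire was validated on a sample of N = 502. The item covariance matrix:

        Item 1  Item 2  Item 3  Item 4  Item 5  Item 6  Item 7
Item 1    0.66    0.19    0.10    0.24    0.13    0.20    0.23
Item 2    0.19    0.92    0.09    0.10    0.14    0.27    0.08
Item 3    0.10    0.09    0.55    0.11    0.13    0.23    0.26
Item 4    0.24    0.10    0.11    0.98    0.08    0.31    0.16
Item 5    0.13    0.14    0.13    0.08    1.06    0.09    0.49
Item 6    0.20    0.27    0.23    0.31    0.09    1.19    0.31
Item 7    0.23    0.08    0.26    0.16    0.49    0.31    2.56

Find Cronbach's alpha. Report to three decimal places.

α = 0.582

sum of item variances = 0.66 + 0.92 + 0.55 + 0.98 + 1.06 + 1.19 + 2.56 = 7.92
Sum of off-diagonal covariances = 3.94
σ²_T = 7.92 + 2 × 3.94 = 15.80
α = (k/(k−1))·(1 − sum of item variances/σ²_T) = (7/6)·(1 − 7.92/15.80) = 0.582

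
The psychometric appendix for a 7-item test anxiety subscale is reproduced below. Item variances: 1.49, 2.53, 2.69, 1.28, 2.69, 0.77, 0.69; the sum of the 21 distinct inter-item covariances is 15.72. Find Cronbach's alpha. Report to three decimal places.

Σσ²ᵢ = 1.49 + 2.53 + 2.69 + 1.28 + 2.69 + 0.77 + 0.69 = 12.14
Sum of distinct covariances = 15.72
total variance = Σσ²ᵢ + 2·Σcov = 12.14 + 2 × 15.72 = 43.58
α = (7/6)·(1 − 12.14/43.58) = 0.842

α = 0.842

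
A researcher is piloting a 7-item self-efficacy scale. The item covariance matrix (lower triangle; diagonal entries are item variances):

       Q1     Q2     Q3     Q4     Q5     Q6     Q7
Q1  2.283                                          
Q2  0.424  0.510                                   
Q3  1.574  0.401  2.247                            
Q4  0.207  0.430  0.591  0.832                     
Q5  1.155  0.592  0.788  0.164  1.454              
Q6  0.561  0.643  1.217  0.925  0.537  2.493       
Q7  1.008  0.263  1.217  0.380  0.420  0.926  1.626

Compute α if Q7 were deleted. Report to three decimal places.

Remaining items: Q1, Q2, Q3, Q4, Q5, Q6 (k = 6).
ΣVar(i) = 2.283 + 0.510 + 2.247 + 0.832 + 1.454 + 2.493 = 9.819
total variance = 9.819 + 2 × 10.209 = 30.237
α (item deleted) = (6/5)·(1 − 9.819/30.237) = 0.810

α = 0.810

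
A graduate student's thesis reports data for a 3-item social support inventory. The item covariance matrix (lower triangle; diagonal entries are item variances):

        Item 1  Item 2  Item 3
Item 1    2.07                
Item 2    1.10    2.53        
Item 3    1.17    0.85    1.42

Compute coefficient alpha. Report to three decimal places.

Σσᵢ² = 2.07 + 2.53 + 1.42 = 6.02
Σ_{i<j} σ_ij = 3.12
Var(T) = 6.02 + 2 × 3.12 = 12.26
α = (k/(k−1))·(1 − Σσᵢ²/Var(T)) = (3/2)·(1 − 6.02/12.26) = 0.763

coefficient alpha = 0.763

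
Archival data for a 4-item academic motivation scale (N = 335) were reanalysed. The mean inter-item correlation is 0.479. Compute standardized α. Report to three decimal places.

Standardized α = k·r̄ / (1 + (k−1)·r̄) = 4 × 0.479 / (1 + 3 × 0.479)
  = 1.9160 / 2.4370 = 0.786

standardized α = 0.786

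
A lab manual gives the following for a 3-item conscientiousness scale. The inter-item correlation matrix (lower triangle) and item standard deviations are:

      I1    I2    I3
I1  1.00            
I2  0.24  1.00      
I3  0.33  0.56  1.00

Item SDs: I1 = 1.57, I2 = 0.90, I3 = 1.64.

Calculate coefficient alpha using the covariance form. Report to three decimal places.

α = 0.605

Σσ²ᵢ = 1.57² + 0.90² + 1.64² = 5.9645
Covariances σ_ij = r_ij · s_i · s_j:
  σ(I1,I2) = 0.24 × 1.57 × 0.90 = 0.3391
  σ(I1,I3) = 0.33 × 1.57 × 1.64 = 0.8497
  σ(I2,I3) = 0.56 × 0.90 × 1.64 = 0.8266
σ²_T = Σσ²ᵢ + 2·Σσ_ij = 5.9645 + 2 × 2.0154 = 9.9953
α = (3/2)·(1 − 5.9645/9.9953) = 0.605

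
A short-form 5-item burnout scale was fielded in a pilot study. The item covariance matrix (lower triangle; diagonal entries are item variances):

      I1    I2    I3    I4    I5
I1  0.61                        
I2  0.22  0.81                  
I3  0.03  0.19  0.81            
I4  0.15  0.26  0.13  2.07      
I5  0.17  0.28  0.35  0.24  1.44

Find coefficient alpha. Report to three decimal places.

coefficient alpha = 0.516

Σσᵢ² = 0.61 + 0.81 + 0.81 + 2.07 + 1.44 = 5.74
Σ_{i<j} σ_ij = 2.02
σ²_total = 5.74 + 2 × 2.02 = 9.78
α = (k/(k−1))·(1 − Σσᵢ²/σ²_total) = (5/4)·(1 − 5.74/9.78) = 0.516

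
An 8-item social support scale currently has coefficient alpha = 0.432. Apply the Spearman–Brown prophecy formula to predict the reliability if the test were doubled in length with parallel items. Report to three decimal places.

predicted reliability = 0.603

Length factor m = 2
α' = m·α / (1 + (m−1)·α)
   = 2 × 0.432 / (1 + (2 − 1) × 0.432)
   = 0.8640 / 1.4320 = 0.603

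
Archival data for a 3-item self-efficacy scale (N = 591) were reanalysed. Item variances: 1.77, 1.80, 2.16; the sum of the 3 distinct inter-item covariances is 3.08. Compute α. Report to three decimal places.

Σσᵢ² = 1.77 + 1.80 + 2.16 = 5.73
Sum of distinct covariances = 3.08
σ²_total = Σσᵢ² + 2·Σcov = 5.73 + 2 × 3.08 = 11.89
α = (3/2)·(1 − 5.73/11.89) = 0.777

α = 0.777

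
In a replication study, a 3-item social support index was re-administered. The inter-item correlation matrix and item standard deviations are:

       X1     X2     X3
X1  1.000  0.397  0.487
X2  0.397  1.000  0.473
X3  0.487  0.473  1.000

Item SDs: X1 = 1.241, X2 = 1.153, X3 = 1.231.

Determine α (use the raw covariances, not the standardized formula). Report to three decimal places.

α = 0.712

Σσ²ᵢ = 1.241² + 1.153² + 1.231² = 4.3849
Covariances σ_ij = r_ij · s_i · s_j:
  σ(X1,X2) = 0.397 × 1.241 × 1.153 = 0.5681
  σ(X1,X3) = 0.487 × 1.241 × 1.231 = 0.7440
  σ(X2,X3) = 0.473 × 1.153 × 1.231 = 0.6713
σ²_T = Σσ²ᵢ + 2·Σσ_ij = 4.3849 + 2 × 1.9834 = 8.3517
α = (3/2)·(1 − 4.3849/8.3517) = 0.712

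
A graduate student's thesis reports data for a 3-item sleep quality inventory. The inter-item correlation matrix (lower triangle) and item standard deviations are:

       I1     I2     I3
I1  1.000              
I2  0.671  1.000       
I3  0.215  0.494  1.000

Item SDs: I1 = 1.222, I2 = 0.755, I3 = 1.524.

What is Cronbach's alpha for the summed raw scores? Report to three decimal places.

Σσ²ᵢ = 1.222² + 0.755² + 1.524² = 4.3859
Covariances σ_ij = r_ij · s_i · s_j:
  σ(I1,I2) = 0.671 × 1.222 × 0.755 = 0.6191
  σ(I1,I3) = 0.215 × 1.222 × 1.524 = 0.4004
  σ(I2,I3) = 0.494 × 0.755 × 1.524 = 0.5684
σ²_T = Σσ²ᵢ + 2·Σσ_ij = 4.3859 + 2 × 1.5879 = 7.5617
α = (3/2)·(1 − 4.3859/7.5617) = 0.630

α = 0.630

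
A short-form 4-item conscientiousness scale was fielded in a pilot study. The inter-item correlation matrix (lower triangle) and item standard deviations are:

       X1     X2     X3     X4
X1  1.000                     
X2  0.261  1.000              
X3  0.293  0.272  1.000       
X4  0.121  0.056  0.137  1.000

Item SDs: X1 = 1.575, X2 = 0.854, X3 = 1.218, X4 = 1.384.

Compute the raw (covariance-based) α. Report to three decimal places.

α = 0.463

Σσ²ᵢ = 1.575² + 0.854² + 1.218² + 1.384² = 6.6089
Covariances σ_ij = r_ij · s_i · s_j:
  σ(X1,X2) = 0.261 × 1.575 × 0.854 = 0.3511
  σ(X1,X3) = 0.293 × 1.575 × 1.218 = 0.5621
  σ(X1,X4) = 0.121 × 1.575 × 1.384 = 0.2638
  σ(X2,X3) = 0.272 × 0.854 × 1.218 = 0.2829
  σ(X2,X4) = 0.056 × 0.854 × 1.384 = 0.0662
  σ(X3,X4) = 0.137 × 1.218 × 1.384 = 0.2309
σ²_T = Σσ²ᵢ + 2·Σσ_ij = 6.6089 + 2 × 1.7570 = 10.1229
α = (4/3)·(1 − 6.6089/10.1229) = 0.463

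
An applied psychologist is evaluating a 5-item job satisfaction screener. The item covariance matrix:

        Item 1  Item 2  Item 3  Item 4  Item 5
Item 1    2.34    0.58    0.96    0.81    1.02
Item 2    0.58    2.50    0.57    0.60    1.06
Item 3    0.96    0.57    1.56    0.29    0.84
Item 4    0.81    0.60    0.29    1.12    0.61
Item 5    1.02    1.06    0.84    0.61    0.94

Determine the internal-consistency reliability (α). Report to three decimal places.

Σσᵢ² = 2.34 + 2.50 + 1.56 + 1.12 + 0.94 = 8.46
Sum of the distinct covariances = 7.34
total variance = 8.46 + 2 × 7.34 = 23.14
α = (k/(k−1))·(1 − Σσᵢ²/total variance) = (5/4)·(1 − 8.46/23.14) = 0.793

α = 0.793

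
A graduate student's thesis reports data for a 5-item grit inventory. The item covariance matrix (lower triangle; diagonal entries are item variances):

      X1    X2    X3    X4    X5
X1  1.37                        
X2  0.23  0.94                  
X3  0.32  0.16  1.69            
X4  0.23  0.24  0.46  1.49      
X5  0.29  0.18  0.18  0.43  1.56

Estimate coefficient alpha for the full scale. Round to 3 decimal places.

α = 0.544

ΣVar(i) = 1.37 + 0.94 + 1.69 + 1.49 + 1.56 = 7.05
Σ_{i<j} σ_ij = 2.72
σ²_total = 7.05 + 2 × 2.72 = 12.49
α = (k/(k−1))·(1 − ΣVar(i)/σ²_total) = (5/4)·(1 − 7.05/12.49) = 0.544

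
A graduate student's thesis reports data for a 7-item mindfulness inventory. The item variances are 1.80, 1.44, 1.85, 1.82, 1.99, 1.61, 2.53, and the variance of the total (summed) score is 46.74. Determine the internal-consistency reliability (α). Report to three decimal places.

α = 0.841

ΣVar(i) = 1.80 + 1.44 + 1.85 + 1.82 + 1.99 + 1.61 + 2.53 = 13.04
α = (k/(k−1))·(1 − ΣVar(i)/Var(T)) = (7/6)·(1 − 13.04/46.74) = 0.841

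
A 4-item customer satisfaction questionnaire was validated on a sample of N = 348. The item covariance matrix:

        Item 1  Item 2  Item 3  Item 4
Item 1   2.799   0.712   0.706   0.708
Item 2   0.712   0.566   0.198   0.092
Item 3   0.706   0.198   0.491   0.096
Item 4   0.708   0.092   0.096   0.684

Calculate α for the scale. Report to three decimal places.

α = 0.700

Σσᵢ² = 2.799 + 0.566 + 0.491 + 0.684 = 4.540
Σ_{i<j} σ_ij = 2.512
σ²_T = 4.540 + 2 × 2.512 = 9.564
α = (k/(k−1))·(1 − Σσᵢ²/σ²_T) = (4/3)·(1 − 4.540/9.564) = 0.700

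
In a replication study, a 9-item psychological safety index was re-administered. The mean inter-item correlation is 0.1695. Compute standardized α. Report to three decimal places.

standardized α = 0.647

Standardized α = k·r̄ / (1 + (k−1)·r̄) = 9 × 0.1695 / (1 + 8 × 0.1695)
  = 1.5255 / 2.3560 = 0.647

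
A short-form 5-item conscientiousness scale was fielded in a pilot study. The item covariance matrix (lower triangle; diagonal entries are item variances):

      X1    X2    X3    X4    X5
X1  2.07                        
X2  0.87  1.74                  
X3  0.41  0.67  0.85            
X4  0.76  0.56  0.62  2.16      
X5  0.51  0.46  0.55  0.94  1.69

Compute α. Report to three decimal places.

α = 0.748

sum of item variances = 2.07 + 1.74 + 0.85 + 2.16 + 1.69 = 8.51
Sum of off-diagonal covariances = 6.35
total variance = 8.51 + 2 × 6.35 = 21.21
α = (k/(k−1))·(1 − sum of item variances/total variance) = (5/4)·(1 − 8.51/21.21) = 0.748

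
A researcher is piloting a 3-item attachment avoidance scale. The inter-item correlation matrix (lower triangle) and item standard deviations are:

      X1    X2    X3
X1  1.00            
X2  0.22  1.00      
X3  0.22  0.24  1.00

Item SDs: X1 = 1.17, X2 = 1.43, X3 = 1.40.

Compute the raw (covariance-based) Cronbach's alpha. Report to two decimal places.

Σσ²ᵢ = 1.17² + 1.43² + 1.40² = 5.3738
Covariances σ_ij = r_ij · s_i · s_j:
  σ(X1,X2) = 0.22 × 1.17 × 1.43 = 0.3681
  σ(X1,X3) = 0.22 × 1.17 × 1.40 = 0.3604
  σ(X2,X3) = 0.24 × 1.43 × 1.40 = 0.4805
σ²_T = Σσ²ᵢ + 2·Σσ_ij = 5.3738 + 2 × 1.2090 = 7.7918
α = (3/2)·(1 − 5.3738/7.7918) = 0.47

Cronbach's alpha = 0.47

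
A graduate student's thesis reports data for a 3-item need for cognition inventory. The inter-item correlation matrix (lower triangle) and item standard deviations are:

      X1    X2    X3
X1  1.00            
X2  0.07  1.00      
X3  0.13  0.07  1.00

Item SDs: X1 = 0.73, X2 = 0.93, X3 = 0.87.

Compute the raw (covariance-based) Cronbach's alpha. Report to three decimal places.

Σσ²ᵢ = 0.73² + 0.93² + 0.87² = 2.1547
Covariances σ_ij = r_ij · s_i · s_j:
  σ(X1,X2) = 0.07 × 0.73 × 0.93 = 0.0475
  σ(X1,X3) = 0.13 × 0.73 × 0.87 = 0.0826
  σ(X2,X3) = 0.07 × 0.93 × 0.87 = 0.0566
σ²_T = Σσ²ᵢ + 2·Σσ_ij = 2.1547 + 2 × 0.1867 = 2.5281
α = (3/2)·(1 − 2.1547/2.5281) = 0.222

Cronbach's alpha = 0.222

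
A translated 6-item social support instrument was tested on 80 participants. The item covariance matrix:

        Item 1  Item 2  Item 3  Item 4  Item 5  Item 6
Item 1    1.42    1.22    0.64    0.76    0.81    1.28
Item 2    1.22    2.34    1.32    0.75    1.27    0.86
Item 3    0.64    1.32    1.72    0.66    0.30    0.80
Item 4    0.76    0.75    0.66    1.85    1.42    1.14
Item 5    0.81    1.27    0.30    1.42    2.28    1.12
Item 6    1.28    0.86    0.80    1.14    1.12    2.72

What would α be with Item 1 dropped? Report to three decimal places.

α = 0.798

Remaining items: Item 2, Item 3, Item 4, Item 5, Item 6 (k = 5).
Σσ²ᵢ = 2.34 + 1.72 + 1.85 + 2.28 + 2.72 = 10.91
Var(T) = 10.91 + 2 × 9.64 = 30.19
α (item deleted) = (5/4)·(1 − 10.91/30.19) = 0.798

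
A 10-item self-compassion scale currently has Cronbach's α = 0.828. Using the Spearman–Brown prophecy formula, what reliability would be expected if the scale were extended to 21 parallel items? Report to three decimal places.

predicted reliability = 0.910

Length factor m = 21/10 = 2.1000
α' = m·α / (1 + (m−1)·α)
   = 21/10 × 0.828 / (1 + (21/10 − 1) × 0.828)
   = 1.7388 / 1.9108 = 0.910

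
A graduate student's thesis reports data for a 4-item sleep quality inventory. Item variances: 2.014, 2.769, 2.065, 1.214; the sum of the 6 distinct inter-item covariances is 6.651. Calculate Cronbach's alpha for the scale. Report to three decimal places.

Σσᵢ² = 2.014 + 2.769 + 2.065 + 1.214 = 8.062
Sum of distinct covariances = 6.651
σ²_total = Σσᵢ² + 2·Σcov = 8.062 + 2 × 6.651 = 21.364
α = (4/3)·(1 − 8.062/21.364) = 0.830

Cronbach's alpha = 0.830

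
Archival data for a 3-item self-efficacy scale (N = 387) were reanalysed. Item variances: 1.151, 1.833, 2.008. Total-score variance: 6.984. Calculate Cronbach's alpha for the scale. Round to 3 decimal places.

α = 0.428

Σσᵢ² = 1.151 + 1.833 + 2.008 = 4.992
α = (k/(k−1))·(1 − Σσᵢ²/total variance) = (3/2)·(1 − 4.992/6.984) = 0.428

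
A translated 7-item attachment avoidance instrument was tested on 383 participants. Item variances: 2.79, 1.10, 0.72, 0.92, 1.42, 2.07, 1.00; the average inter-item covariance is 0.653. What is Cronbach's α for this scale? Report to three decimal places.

Σσ²ᵢ = 2.79 + 1.10 + 0.72 + 0.92 + 1.42 + 2.07 + 1.00 = 10.02
Sum of the 21 distinct covariances = 21 × 0.653 = 13.713
total variance = Σσ²ᵢ + 2·Σcov = 10.02 + 2 × 13.713 = 37.446
α = (7/6)·(1 − 10.02/37.446) = 0.854

Cronbach's α = 0.854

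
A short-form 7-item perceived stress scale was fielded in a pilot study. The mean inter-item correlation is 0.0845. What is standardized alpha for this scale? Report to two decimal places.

Standardized α = k·r̄ / (1 + (k−1)·r̄) = 7 × 0.0845 / (1 + 6 × 0.0845)
  = 0.5915 / 1.5070 = 0.39

standardized alpha = 0.39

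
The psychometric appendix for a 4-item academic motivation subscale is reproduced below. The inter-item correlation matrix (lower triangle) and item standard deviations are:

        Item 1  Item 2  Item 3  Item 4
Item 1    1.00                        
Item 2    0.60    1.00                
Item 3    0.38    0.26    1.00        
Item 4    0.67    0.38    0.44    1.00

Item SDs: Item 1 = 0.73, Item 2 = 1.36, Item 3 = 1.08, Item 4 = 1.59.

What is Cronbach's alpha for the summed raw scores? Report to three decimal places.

Σσ²ᵢ = 0.73² + 1.36² + 1.08² + 1.59² = 6.0770
Covariances σ_ij = r_ij · s_i · s_j:
  σ(Item 1,Item 2) = 0.60 × 0.73 × 1.36 = 0.5957
  σ(Item 1,Item 3) = 0.38 × 0.73 × 1.08 = 0.2996
  σ(Item 1,Item 4) = 0.67 × 0.73 × 1.59 = 0.7777
  σ(Item 2,Item 3) = 0.26 × 1.36 × 1.08 = 0.3819
  σ(Item 2,Item 4) = 0.38 × 1.36 × 1.59 = 0.8217
  σ(Item 3,Item 4) = 0.44 × 1.08 × 1.59 = 0.7556
σ²_T = Σσ²ᵢ + 2·Σσ_ij = 6.0770 + 2 × 3.6322 = 13.3414
α = (4/3)·(1 − 6.0770/13.3414) = 0.726

α = 0.726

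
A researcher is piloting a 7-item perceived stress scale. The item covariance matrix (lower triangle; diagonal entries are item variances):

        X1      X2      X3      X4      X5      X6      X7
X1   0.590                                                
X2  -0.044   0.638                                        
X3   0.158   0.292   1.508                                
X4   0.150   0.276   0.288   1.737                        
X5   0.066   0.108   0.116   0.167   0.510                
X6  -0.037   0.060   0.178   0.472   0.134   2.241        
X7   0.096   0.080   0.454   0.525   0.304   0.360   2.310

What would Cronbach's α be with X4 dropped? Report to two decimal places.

Remaining items: X1, X2, X3, X5, X6, X7 (k = 6).
sum of item variances = 0.590 + 0.638 + 1.508 + 0.510 + 2.241 + 2.310 = 7.797
Var(T) = 7.797 + 2 × 2.325 = 12.447
α (item deleted) = (6/5)·(1 − 7.797/12.447) = 0.45

Cronbach's α = 0.45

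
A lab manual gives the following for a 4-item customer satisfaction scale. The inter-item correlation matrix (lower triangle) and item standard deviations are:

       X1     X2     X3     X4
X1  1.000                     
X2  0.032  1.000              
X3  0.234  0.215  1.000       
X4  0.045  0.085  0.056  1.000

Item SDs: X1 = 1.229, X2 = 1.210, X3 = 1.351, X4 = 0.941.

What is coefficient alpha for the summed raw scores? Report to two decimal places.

Σσ²ᵢ = 1.229² + 1.210² + 1.351² + 0.941² = 5.6852
Covariances σ_ij = r_ij · s_i · s_j:
  σ(X1,X2) = 0.032 × 1.229 × 1.210 = 0.0476
  σ(X1,X3) = 0.234 × 1.229 × 1.351 = 0.3885
  σ(X1,X4) = 0.045 × 1.229 × 0.941 = 0.0520
  σ(X2,X3) = 0.215 × 1.210 × 1.351 = 0.3515
  σ(X2,X4) = 0.085 × 1.210 × 0.941 = 0.0968
  σ(X3,X4) = 0.056 × 1.351 × 0.941 = 0.0712
σ²_T = Σσ²ᵢ + 2·Σσ_ij = 5.6852 + 2 × 1.0076 = 7.7004
α = (4/3)·(1 − 5.6852/7.7004) = 0.35

α = 0.35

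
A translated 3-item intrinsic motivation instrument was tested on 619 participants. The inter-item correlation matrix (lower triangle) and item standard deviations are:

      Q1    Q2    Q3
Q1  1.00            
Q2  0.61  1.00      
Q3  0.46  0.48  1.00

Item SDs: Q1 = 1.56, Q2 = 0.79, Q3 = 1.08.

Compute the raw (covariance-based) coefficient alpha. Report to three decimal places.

coefficient alpha = 0.717

Σσ²ᵢ = 1.56² + 0.79² + 1.08² = 4.2241
Covariances σ_ij = r_ij · s_i · s_j:
  σ(Q1,Q2) = 0.61 × 1.56 × 0.79 = 0.7518
  σ(Q1,Q3) = 0.46 × 1.56 × 1.08 = 0.7750
  σ(Q2,Q3) = 0.48 × 0.79 × 1.08 = 0.4095
σ²_T = Σσ²ᵢ + 2·Σσ_ij = 4.2241 + 2 × 1.9363 = 8.0967
α = (3/2)·(1 − 4.2241/8.0967) = 0.717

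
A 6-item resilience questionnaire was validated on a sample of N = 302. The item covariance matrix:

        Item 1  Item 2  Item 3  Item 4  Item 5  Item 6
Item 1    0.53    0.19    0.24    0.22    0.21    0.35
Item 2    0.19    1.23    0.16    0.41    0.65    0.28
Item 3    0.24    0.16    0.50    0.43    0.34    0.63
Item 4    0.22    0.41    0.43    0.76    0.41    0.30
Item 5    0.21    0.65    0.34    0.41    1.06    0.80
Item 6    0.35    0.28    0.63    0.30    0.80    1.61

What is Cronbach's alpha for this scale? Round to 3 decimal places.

sum of item variances = 0.53 + 1.23 + 0.50 + 0.76 + 1.06 + 1.61 = 5.69
Sum of off-diagonal covariances = 5.62
total variance = 5.69 + 2 × 5.62 = 16.93
α = (k/(k−1))·(1 − sum of item variances/total variance) = (6/5)·(1 − 5.69/16.93) = 0.797

Cronbach's alpha = 0.797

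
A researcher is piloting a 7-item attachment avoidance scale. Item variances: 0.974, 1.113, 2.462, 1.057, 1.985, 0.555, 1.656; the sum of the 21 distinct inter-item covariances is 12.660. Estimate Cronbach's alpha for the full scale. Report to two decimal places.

α = 0.84

sum of item variances = 0.974 + 1.113 + 2.462 + 1.057 + 1.985 + 0.555 + 1.656 = 9.802
Sum of distinct covariances = 12.660
σ²_T = sum of item variances + 2·Σcov = 9.802 + 2 × 12.660 = 35.122
α = (7/6)·(1 − 9.802/35.122) = 0.84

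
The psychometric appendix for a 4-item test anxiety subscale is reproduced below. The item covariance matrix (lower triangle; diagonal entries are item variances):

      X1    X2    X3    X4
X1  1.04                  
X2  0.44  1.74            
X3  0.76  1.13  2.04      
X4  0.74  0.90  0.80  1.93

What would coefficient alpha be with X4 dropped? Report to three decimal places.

coefficient alpha = 0.737

Remaining items: X1, X2, X3 (k = 3).
ΣVar(i) = 1.04 + 1.74 + 2.04 = 4.82
σ²_total = 4.82 + 2 × 2.33 = 9.48
α (item deleted) = (3/2)·(1 − 4.82/9.48) = 0.737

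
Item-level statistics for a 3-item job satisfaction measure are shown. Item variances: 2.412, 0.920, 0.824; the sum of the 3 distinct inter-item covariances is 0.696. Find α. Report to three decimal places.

sum of item variances = 2.412 + 0.920 + 0.824 = 4.156
Sum of distinct covariances = 0.696
total variance = sum of item variances + 2·Σcov = 4.156 + 2 × 0.696 = 5.548
α = (3/2)·(1 − 4.156/5.548) = 0.376

α = 0.376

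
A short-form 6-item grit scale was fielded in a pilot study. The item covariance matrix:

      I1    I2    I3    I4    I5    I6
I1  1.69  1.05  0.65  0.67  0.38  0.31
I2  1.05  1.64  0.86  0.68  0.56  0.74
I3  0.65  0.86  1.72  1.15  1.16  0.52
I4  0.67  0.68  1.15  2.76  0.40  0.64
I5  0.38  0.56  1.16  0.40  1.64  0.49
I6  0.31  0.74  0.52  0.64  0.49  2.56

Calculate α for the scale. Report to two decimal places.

Σσᵢ² = 1.69 + 1.64 + 1.72 + 2.76 + 1.64 + 2.56 = 12.01
Sum of off-diagonal covariances = 10.26
σ²_T = 12.01 + 2 × 10.26 = 32.53
α = (k/(k−1))·(1 − Σσᵢ²/σ²_T) = (6/5)·(1 − 12.01/32.53) = 0.76

α = 0.76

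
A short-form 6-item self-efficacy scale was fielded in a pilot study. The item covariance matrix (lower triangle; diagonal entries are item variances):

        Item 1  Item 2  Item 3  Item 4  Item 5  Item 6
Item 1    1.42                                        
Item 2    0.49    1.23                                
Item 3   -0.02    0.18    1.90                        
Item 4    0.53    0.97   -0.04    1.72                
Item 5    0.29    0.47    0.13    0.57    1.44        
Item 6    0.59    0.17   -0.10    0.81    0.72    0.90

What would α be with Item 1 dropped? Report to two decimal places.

Remaining items: Item 2, Item 3, Item 4, Item 5, Item 6 (k = 5).
Σσ²ᵢ = 1.23 + 1.90 + 1.72 + 1.44 + 0.90 = 7.19
total variance = 7.19 + 2 × 3.88 = 14.95
α (item deleted) = (5/4)·(1 − 7.19/14.95) = 0.65

α = 0.65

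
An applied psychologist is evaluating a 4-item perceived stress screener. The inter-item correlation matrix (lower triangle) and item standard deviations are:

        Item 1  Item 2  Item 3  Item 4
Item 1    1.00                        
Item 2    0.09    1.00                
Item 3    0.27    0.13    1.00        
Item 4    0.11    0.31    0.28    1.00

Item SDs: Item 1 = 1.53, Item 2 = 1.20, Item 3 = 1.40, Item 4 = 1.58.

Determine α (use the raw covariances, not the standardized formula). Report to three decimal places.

Σσ²ᵢ = 1.53² + 1.20² + 1.40² + 1.58² = 8.2373
Covariances σ_ij = r_ij · s_i · s_j:
  σ(Item 1,Item 2) = 0.09 × 1.53 × 1.20 = 0.1652
  σ(Item 1,Item 3) = 0.27 × 1.53 × 1.40 = 0.5783
  σ(Item 1,Item 4) = 0.11 × 1.53 × 1.58 = 0.2659
  σ(Item 2,Item 3) = 0.13 × 1.20 × 1.40 = 0.2184
  σ(Item 2,Item 4) = 0.31 × 1.20 × 1.58 = 0.5878
  σ(Item 3,Item 4) = 0.28 × 1.40 × 1.58 = 0.6194
σ²_T = Σσ²ᵢ + 2·Σσ_ij = 8.2373 + 2 × 2.4350 = 13.1073
α = (4/3)·(1 − 8.2373/13.1073) = 0.495

α = 0.495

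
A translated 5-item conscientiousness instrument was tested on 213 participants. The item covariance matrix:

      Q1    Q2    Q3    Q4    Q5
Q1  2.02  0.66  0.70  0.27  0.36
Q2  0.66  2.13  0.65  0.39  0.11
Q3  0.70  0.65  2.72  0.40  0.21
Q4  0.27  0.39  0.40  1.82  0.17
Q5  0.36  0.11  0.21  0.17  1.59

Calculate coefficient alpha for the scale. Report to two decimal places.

Σσ²ᵢ = 2.02 + 2.13 + 2.72 + 1.82 + 1.59 = 10.28
Sum of the distinct covariances = 3.92
Var(T) = 10.28 + 2 × 3.92 = 18.12
α = (k/(k−1))·(1 − Σσ²ᵢ/Var(T)) = (5/4)·(1 − 10.28/18.12) = 0.54

α = 0.54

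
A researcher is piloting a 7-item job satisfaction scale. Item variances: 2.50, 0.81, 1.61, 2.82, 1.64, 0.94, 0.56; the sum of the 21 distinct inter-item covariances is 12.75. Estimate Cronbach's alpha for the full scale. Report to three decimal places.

α = 0.818

Σσ²ᵢ = 2.50 + 0.81 + 1.61 + 2.82 + 1.64 + 0.94 + 0.56 = 10.88
Sum of distinct covariances = 12.75
Var(T) = Σσ²ᵢ + 2·Σcov = 10.88 + 2 × 12.75 = 36.38
α = (7/6)·(1 − 10.88/36.38) = 0.818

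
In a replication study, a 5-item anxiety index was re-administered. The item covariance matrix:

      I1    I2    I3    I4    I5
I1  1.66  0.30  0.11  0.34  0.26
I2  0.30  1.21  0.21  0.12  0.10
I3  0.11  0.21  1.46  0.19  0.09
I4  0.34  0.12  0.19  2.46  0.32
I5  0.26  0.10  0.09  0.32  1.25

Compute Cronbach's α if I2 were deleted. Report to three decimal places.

Cronbach's α = 0.370

Remaining items: I1, I3, I4, I5 (k = 4).
Σσ²ᵢ = 1.66 + 1.46 + 2.46 + 1.25 = 6.83
σ²_total = 6.83 + 2 × 1.31 = 9.45
α (item deleted) = (4/3)·(1 − 6.83/9.45) = 0.370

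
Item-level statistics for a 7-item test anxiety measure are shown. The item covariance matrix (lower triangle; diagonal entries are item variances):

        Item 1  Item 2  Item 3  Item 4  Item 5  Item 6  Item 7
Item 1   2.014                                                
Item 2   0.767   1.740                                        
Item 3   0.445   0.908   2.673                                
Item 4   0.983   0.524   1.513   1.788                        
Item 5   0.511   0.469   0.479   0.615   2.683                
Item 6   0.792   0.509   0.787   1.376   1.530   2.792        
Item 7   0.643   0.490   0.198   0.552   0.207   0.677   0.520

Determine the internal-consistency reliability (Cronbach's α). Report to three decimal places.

α = 0.791

Σσ²ᵢ = 2.014 + 1.740 + 2.673 + 1.788 + 2.683 + 2.792 + 0.520 = 14.210
Sum of off-diagonal covariances = 14.975
Var(T) = 14.210 + 2 × 14.975 = 44.160
α = (k/(k−1))·(1 − Σσ²ᵢ/Var(T)) = (7/6)·(1 − 14.210/44.160) = 0.791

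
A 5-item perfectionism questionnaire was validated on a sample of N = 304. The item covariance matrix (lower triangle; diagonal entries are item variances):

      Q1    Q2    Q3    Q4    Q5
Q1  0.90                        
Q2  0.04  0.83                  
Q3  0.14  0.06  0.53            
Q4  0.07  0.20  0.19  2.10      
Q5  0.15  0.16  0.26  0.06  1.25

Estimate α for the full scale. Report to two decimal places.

Σσ²ᵢ = 0.90 + 0.83 + 0.53 + 2.10 + 1.25 = 5.61
Sum of the distinct covariances = 1.33
total variance = 5.61 + 2 × 1.33 = 8.27
α = (k/(k−1))·(1 − Σσ²ᵢ/total variance) = (5/4)·(1 − 5.61/8.27) = 0.40

α = 0.40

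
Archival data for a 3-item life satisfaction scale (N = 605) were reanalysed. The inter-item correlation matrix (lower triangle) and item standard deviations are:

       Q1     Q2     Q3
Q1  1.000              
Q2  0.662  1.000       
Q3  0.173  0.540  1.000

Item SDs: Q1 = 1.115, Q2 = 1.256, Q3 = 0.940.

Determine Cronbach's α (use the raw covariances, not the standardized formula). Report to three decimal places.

Σσ²ᵢ = 1.115² + 1.256² + 0.940² = 3.7044
Covariances σ_ij = r_ij · s_i · s_j:
  σ(Q1,Q2) = 0.662 × 1.115 × 1.256 = 0.9271
  σ(Q1,Q3) = 0.173 × 1.115 × 0.940 = 0.1813
  σ(Q2,Q3) = 0.540 × 1.256 × 0.940 = 0.6375
σ²_T = Σσ²ᵢ + 2·Σσ_ij = 3.7044 + 2 × 1.7459 = 7.1962
α = (3/2)·(1 − 3.7044/7.1962) = 0.728

α = 0.728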